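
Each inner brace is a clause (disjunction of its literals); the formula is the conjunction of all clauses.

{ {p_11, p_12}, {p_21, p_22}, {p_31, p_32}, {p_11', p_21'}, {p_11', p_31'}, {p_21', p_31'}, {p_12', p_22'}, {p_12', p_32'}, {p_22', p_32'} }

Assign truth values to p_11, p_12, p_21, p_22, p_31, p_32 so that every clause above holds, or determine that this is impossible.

Suppose p_11 = 1.
Unit clause (p_21') forces p_21 = 0.
Unit clause (p_22) forces p_22 = 1.
Unit clause (p_31') forces p_31 = 0.
Unit clause (p_32) forces p_32 = 1.
That conflicts with the unit clause (p_32').
Backtrack on p_11: now try p_11 = 0.
Unit clause (p_12) forces p_12 = 1.
Unit clause (p_22') forces p_22 = 0.
Unit clause (p_21) forces p_21 = 1.
Unit clause (p_31') forces p_31 = 0.
Unit clause (p_32) forces p_32 = 1.
That conflicts with the unit clause (p_32').
Both values of p_11 lead to a conflict.

UNSATISFIABLE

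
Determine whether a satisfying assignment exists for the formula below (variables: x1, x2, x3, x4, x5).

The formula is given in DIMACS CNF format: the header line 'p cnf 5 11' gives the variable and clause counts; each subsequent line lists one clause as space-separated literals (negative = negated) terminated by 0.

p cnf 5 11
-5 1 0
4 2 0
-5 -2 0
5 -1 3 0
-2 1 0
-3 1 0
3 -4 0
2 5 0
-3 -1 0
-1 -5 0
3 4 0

Case x5 = False:
Unit clause (x2) forces x2 = True.
Unit clause (x1) forces x1 = True.
Unit clause (x3) forces x3 = True.
But (¬x3) is also a unit clause — contradiction.
So x5 must be the other value — set x5 = True.
Unit clause (x1) forces x1 = True.
But (¬x1) is also a unit clause — contradiction.
Neither x5 = True nor x5 = False works.
No assignment satisfies every clause.

Unsatisfiable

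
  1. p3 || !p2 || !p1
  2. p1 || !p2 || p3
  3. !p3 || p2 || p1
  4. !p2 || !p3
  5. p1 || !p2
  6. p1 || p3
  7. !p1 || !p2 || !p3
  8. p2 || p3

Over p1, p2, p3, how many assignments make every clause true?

1

There are 2^3 = 8 truth assignments over (p1, p2, p3).
Check each against the 8 clauses (columns in the order p1, p2, p3):
  F F F  ✗ fails (p1 || p3)
  F F T  ✗ fails (!p3 || p2 || p1)
  F T F  ✗ fails (p1 || !p2 || p3)
  F T T  ✗ fails (!p2 || !p3)
  T F F  ✗ fails (p2 || p3)
  T F T  ✓ satisfies all
  T T F  ✗ fails (p3 || !p2 || !p1)
  T T T  ✗ fails (!p2 || !p3)
1 of the 8 rows is a model.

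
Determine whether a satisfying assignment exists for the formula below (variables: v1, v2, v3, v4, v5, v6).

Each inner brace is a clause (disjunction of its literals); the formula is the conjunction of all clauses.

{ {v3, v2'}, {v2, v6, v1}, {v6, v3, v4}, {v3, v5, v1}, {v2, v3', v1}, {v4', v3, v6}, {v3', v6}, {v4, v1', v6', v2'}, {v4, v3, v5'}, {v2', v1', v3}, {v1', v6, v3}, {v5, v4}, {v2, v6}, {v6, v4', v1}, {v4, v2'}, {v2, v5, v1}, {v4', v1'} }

Suppose v3 = 1.
The clause (v6) is unit, so v6 = 1.
Suppose v2 = 1.
The clause (v4) is unit, so v4 = 1.
The clause (v1') is unit, so v1 = 0.
All clauses hold; v5 can take either value.
A satisfying assignment: v1=0, v2=1, v3=1, v4=1, v5=0, v6=1.

Satisfiable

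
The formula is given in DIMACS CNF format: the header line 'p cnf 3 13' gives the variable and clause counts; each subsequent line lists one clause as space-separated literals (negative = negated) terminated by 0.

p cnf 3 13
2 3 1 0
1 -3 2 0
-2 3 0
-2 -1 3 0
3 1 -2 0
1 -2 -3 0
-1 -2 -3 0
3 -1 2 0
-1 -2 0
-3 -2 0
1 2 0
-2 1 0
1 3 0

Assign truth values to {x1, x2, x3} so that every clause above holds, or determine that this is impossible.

Case x2 = False:
The clause (x1) is unit, so x1 = True.
The clause (x3) is unit, so x3 = True.
All clauses are satisfied.

x1=True,  x2=False,  x3=True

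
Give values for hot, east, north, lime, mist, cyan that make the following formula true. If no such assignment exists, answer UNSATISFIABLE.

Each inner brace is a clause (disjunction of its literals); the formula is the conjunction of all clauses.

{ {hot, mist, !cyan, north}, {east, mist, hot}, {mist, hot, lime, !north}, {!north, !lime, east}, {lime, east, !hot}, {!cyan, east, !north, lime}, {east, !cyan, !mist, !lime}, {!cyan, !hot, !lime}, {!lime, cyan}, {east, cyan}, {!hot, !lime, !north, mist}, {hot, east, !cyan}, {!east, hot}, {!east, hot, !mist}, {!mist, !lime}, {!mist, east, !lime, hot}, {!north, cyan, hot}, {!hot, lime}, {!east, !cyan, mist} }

UNSATISFIABLE

Suppose lime = false.
The clause (!hot) is unit, so hot = false.
The clause (!east) is unit, so east = false.
The clause (mist) is unit, so mist = true.
The clause (cyan) is unit, so cyan = true.
But (!cyan) is also a unit clause — contradiction.
Undo lime and try lime = true.
The clause (cyan) is unit, so cyan = true.
The clause (!hot) is unit, so hot = false.
The clause (east) is unit, so east = true.
But (!east) is also a unit clause — contradiction.
Neither lime = true nor lime = false works.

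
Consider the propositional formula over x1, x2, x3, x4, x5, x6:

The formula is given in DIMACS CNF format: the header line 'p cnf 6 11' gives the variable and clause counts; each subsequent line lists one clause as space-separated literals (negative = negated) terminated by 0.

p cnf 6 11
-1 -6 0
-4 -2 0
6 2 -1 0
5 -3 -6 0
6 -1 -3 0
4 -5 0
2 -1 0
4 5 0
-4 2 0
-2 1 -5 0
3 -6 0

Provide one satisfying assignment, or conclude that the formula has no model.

Suppose x1 = False.
Suppose x4 = False.
(¬x5) alone gives x5 = False.
But (x5) is also a unit clause — contradiction.
So x4 must be the other value — set x4 = True.
(¬x2) alone gives x2 = False.
But (x2) is also a unit clause — contradiction.
Neither x4 = True nor x4 = False works.
So x1 must be the other value — set x1 = True.
(¬x6) alone gives x6 = False.
(x2) alone gives x2 = True.
(¬x4) alone gives x4 = False.
(¬x3) alone gives x3 = False.
(¬x5) alone gives x5 = False.
But (x5) is also a unit clause — contradiction.
Neither x1 = True nor x1 = False works.

UNSATISFIABLE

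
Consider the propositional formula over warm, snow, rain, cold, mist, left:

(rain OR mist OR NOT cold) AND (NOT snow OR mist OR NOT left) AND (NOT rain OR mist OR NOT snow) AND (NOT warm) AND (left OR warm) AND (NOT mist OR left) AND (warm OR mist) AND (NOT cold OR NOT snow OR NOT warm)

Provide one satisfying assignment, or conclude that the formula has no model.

(NOT warm) alone gives warm = false.
(left) alone gives left = true.
(mist) alone gives mist = true.
All clauses hold; snow, rain, cold can take either value.

warm: false,  snow: false,  rain: false,  cold: true,  mist: true,  left: true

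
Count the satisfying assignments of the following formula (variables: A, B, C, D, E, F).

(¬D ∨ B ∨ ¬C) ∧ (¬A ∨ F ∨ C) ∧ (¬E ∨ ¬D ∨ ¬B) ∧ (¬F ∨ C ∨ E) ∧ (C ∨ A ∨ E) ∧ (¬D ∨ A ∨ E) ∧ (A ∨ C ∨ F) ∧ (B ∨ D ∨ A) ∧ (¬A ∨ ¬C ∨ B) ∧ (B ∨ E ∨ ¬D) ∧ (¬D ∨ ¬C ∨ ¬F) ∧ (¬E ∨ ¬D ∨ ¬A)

There are 2^6 = 64 truth assignments over (A, B, C, D, E, F).
Split on C. With C = True, the clauses containing C are satisfied and ¬C drops from the rest; 9 of the 2^5 = 32 assignments to the other variables satisfy what remains.
With C = False, by the same count on the reduced clause set, 4 assignments work.
Total: 9 + 4 = 13.

13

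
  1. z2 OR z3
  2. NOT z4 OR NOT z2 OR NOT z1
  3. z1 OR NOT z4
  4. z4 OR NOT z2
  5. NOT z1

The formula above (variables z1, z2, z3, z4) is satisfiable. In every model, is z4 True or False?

False

Suppose z4 = true.
From the singleton clause (z1), z1 = true.
But (NOT z1) is also a unit clause — contradiction.
So every satisfying assignment has z4 = False.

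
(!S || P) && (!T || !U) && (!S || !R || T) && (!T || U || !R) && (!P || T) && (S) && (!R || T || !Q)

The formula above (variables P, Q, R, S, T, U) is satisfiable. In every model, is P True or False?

Suppose P = false.
Unit clause (!S) forces S = false.
But (S) is also a unit clause — contradiction.
So every satisfying assignment has P = True.

True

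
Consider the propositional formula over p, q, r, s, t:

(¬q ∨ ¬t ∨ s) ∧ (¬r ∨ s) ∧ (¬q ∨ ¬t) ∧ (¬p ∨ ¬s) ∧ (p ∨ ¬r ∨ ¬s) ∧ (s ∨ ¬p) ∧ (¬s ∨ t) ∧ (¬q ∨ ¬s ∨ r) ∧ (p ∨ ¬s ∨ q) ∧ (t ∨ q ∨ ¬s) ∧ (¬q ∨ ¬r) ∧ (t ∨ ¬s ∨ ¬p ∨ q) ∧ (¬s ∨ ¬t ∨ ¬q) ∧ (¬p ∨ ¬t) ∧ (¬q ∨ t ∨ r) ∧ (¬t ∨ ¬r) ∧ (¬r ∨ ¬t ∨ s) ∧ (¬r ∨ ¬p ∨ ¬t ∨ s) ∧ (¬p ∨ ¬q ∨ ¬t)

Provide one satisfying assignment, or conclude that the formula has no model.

p ↦ False,  q ↦ False,  r ↦ False,  s ↦ False,  t ↦ True

Case r = False:
Case q = False:
Case p = False:
From the singleton clause (¬s), s = False.
Every clause is now satisfied; t is unconstrained.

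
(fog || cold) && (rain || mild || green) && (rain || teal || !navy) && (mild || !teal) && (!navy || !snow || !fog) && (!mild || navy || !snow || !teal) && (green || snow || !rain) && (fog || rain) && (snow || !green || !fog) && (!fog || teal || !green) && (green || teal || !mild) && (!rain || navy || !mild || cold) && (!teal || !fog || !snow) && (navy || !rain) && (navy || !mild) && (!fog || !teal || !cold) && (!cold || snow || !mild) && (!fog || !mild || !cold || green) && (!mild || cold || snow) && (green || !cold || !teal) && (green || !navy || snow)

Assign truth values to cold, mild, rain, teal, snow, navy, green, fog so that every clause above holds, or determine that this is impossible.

cold=true,  mild=false,  rain=true,  teal=false,  snow=false,  navy=true,  green=true,  fog=false

Try fog = false.
(cold) alone gives cold = true.
(rain) alone gives rain = true.
(navy) alone gives navy = true.
Try mild = false.
(!teal) alone gives teal = false.
Try green = true.
Every clause is now satisfied; snow is unconstrained.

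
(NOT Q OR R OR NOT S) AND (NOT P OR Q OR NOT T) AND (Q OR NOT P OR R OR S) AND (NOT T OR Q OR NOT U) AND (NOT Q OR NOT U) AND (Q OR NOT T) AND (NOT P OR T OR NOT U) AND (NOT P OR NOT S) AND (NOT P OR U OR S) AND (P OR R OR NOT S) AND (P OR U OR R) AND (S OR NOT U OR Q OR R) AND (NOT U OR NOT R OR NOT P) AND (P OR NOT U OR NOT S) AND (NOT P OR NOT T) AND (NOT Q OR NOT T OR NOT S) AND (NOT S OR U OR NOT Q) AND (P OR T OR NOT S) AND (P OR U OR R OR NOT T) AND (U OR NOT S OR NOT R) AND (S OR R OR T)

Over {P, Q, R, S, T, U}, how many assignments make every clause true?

4

There are 2^6 = 64 truth assignments over (P, Q, R, S, T, U).
Split on U. With U = true, the clauses containing U are satisfied and NOT U drops from the rest; 1 of the 2^5 = 32 assignments to the other variables satisfy what remains.
With U = false, by the same count on the reduced clause set, 3 assignments work.
Total: 1 + 3 = 4.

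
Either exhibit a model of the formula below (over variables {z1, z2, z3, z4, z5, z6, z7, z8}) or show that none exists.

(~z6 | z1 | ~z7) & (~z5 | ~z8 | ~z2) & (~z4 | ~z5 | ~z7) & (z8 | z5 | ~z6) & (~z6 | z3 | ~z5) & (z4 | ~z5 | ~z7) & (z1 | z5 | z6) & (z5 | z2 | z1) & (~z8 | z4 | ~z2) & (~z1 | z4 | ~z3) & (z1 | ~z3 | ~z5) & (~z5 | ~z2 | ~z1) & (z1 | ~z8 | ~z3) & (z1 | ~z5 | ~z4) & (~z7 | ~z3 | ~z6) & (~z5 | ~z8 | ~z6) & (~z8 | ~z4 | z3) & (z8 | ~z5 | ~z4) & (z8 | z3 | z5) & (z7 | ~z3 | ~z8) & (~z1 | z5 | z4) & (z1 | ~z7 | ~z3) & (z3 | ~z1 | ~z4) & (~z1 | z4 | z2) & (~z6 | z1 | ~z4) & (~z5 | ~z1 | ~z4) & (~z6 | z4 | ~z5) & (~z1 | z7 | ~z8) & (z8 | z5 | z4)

Try z6 = 0.
Try z1 = 1.
Try z4 = 1.
(z3) alone gives z3 = 1.
(~z5) alone gives z5 = 0.
Try z7 = 1.
All clauses hold; z2, z8 can take either value.

z1: 1; z2: 0; z3: 1; z4: 1; z5: 0; z6: 0; z7: 1; z8: 1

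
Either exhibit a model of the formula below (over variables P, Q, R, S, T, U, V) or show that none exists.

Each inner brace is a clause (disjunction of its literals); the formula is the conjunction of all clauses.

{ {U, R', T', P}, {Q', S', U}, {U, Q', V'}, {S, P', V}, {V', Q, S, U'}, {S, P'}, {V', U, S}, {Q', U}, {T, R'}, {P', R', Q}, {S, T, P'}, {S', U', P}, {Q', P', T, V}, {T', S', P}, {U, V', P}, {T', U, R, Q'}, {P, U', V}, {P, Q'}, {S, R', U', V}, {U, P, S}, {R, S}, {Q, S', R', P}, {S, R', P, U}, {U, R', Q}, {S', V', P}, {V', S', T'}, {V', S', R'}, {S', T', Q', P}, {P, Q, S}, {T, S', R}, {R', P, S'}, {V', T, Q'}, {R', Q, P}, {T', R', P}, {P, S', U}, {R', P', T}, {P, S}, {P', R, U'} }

P=1; Q=1; R=1; S=1; T=1; U=1; V=0

Try S = 1.
Try Q = 1.
The clause (U) is unit, so U = 1.
The clause (P) is unit, so P = 1.
The clause (R) is unit, so R = 1.
The clause (T) is unit, so T = 1.
The clause (V') is unit, so V = 0.
This assignment satisfies each clause.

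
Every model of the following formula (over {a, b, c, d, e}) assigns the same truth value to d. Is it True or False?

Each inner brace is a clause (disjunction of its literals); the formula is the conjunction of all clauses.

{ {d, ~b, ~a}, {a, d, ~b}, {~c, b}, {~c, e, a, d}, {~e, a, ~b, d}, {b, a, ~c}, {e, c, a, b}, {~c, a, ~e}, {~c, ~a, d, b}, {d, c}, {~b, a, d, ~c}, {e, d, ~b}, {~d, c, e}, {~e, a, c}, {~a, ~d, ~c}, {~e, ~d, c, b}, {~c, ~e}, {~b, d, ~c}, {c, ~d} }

Suppose d = 0.
From the singleton clause (c), c = 1.
From the singleton clause (b), b = 1.
That conflicts with the unit clause (~b).
So every satisfying assignment has d = True.

True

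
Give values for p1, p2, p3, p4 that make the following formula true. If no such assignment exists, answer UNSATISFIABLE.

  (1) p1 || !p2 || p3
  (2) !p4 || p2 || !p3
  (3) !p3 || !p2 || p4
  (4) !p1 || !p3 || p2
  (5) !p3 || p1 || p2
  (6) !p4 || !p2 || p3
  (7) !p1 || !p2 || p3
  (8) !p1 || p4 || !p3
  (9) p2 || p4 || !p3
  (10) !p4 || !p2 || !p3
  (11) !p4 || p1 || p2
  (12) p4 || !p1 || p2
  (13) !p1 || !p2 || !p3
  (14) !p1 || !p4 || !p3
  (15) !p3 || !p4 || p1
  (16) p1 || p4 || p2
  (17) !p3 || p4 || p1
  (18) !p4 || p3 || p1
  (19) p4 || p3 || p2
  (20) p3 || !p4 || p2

UNSATISFIABLE

Case p1 = true:
Case p3 = false:
From the singleton clause (!p2), p2 = false.
From the singleton clause (p4), p4 = true.
That conflicts with the unit clause (!p4).
So p3 must be the other value — set p3 = true.
From the singleton clause (p2), p2 = true.
That conflicts with the unit clause (!p2).
Either choice for p3 ends in contradiction.
So p1 must be the other value — set p1 = false.
Case p2 = false:
From the singleton clause (!p3), p3 = false.
From the singleton clause (!p4), p4 = false.
That conflicts with the unit clause (p4).
So p2 must be the other value — set p2 = true.
From the singleton clause (p3), p3 = true.
From the singleton clause (p4), p4 = true.
That conflicts with the unit clause (!p4).
Either choice for p2 ends in contradiction.
Either choice for p1 ends in contradiction.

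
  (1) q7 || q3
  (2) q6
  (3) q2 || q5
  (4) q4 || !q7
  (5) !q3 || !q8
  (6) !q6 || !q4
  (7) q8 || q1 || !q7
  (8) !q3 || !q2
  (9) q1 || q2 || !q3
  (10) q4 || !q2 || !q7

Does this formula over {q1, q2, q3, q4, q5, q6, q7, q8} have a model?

From the singleton clause (q6), q6 = true.
From the singleton clause (!q4), q4 = false.
From the singleton clause (!q7), q7 = false.
From the singleton clause (q3), q3 = true.
From the singleton clause (!q8), q8 = false.
From the singleton clause (!q2), q2 = false.
From the singleton clause (q5), q5 = true.
From the singleton clause (q1), q1 = true.
This assignment satisfies each clause.
A satisfying assignment: q1: true; q2: false; q3: true; q4: false; q5: true; q6: true; q7: false; q8: false.

Satisfiable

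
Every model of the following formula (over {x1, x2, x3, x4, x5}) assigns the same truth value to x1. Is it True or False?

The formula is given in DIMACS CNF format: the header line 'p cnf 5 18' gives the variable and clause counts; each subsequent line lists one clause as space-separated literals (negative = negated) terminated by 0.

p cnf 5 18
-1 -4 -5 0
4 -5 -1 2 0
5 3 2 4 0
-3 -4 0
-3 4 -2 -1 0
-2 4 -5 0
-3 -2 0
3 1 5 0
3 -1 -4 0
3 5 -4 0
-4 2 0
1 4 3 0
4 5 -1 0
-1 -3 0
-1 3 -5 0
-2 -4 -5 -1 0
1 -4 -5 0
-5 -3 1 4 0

Suppose x1 = True.
The clause (¬x3) is unit, so x3 = False.
The clause (¬x4) is unit, so x4 = False.
The clause (x5) is unit, so x5 = True.
But (¬x5) is also a unit clause — contradiction.
So every satisfying assignment has x1 = False.

False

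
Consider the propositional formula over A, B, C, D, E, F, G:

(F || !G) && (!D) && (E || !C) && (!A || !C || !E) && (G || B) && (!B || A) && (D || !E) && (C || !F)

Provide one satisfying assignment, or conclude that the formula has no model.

A: true; B: true; C: false; D: false; E: false; F: false; G: false

Unit clause (!D) forces D = false.
Unit clause (!E) forces E = false.
Unit clause (!C) forces C = false.
Unit clause (!F) forces F = false.
Unit clause (!G) forces G = false.
Unit clause (B) forces B = true.
Unit clause (A) forces A = true.
Every clause now holds.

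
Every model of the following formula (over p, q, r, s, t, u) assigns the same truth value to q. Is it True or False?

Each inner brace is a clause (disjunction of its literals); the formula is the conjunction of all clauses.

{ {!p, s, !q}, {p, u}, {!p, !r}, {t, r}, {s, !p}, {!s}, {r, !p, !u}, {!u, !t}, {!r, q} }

True

Suppose q = false.
Unit clause (!s) forces s = false.
Unit clause (!p) forces p = false.
Unit clause (u) forces u = true.
Unit clause (!t) forces t = false.
Unit clause (r) forces r = true.
That conflicts with the unit clause (!r).
So every satisfying assignment has q = True.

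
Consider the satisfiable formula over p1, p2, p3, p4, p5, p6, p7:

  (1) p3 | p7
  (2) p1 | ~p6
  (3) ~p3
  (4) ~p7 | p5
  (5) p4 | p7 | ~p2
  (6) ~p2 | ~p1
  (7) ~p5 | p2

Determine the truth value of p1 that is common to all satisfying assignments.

False

Suppose p1 = 1.
The clause (~p3) is unit, so p3 = 0.
The clause (p7) is unit, so p7 = 1.
The clause (p5) is unit, so p5 = 1.
The clause (~p2) is unit, so p2 = 0.
That conflicts with the unit clause (p2).
So every satisfying assignment has p1 = False.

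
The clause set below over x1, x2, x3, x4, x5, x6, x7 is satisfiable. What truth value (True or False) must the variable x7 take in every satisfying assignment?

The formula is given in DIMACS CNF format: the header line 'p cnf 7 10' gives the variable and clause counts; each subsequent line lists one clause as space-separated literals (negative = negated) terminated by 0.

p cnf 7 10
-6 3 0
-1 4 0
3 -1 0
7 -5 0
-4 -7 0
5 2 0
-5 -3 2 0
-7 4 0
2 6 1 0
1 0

Suppose x7 = True.
(¬x4) alone gives x4 = False.
But (x4) is also a unit clause — contradiction.
So every satisfying assignment has x7 = False.

False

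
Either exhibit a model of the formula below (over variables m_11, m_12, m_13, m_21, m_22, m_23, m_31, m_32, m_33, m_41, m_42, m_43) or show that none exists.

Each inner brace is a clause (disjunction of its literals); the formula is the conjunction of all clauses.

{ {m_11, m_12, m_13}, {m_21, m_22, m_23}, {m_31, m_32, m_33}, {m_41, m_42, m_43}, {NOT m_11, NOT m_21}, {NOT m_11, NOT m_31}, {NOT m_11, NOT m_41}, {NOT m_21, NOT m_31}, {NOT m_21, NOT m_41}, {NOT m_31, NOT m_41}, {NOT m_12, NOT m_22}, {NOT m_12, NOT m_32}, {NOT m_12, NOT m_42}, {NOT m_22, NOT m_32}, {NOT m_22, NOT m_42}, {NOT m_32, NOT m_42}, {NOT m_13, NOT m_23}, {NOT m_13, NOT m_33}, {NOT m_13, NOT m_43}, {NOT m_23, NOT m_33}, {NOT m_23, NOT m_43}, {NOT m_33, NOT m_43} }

UNSATISFIABLE

Suppose m_11 = false.
Suppose m_12 = true.
The clause (NOT m_22) is unit, so m_22 = false.
The clause (NOT m_32) is unit, so m_32 = false.
The clause (NOT m_42) is unit, so m_42 = false.
Suppose m_21 = true.
The clause (NOT m_31) is unit, so m_31 = false.
The clause (m_33) is unit, so m_33 = true.
The clause (NOT m_41) is unit, so m_41 = false.
The clause (m_43) is unit, so m_43 = true.
But (NOT m_43) is also a unit clause — contradiction.
That branch fails; take m_21 = false instead.
The clause (m_23) is unit, so m_23 = true.
The clause (NOT m_13) is unit, so m_13 = false.
The clause (NOT m_33) is unit, so m_33 = false.
The clause (m_31) is unit, so m_31 = true.
The clause (NOT m_41) is unit, so m_41 = false.
The clause (m_43) is unit, so m_43 = true.
But (NOT m_43) is also a unit clause — contradiction.
Either choice for m_21 ends in contradiction.
That branch fails; take m_12 = false instead.
The clause (m_13) is unit, so m_13 = true.
The clause (NOT m_23) is unit, so m_23 = false.
The clause (NOT m_33) is unit, so m_33 = false.
The clause (NOT m_43) is unit, so m_43 = false.
Suppose m_21 = true.
The clause (NOT m_31) is unit, so m_31 = false.
The clause (m_32) is unit, so m_32 = true.
The clause (NOT m_41) is unit, so m_41 = false.
The clause (m_42) is unit, so m_42 = true.
But (NOT m_42) is also a unit clause — contradiction.
That branch fails; take m_21 = false instead.
The clause (m_22) is unit, so m_22 = true.
The clause (NOT m_32) is unit, so m_32 = false.
The clause (m_31) is unit, so m_31 = true.
The clause (NOT m_41) is unit, so m_41 = false.
The clause (m_42) is unit, so m_42 = true.
But (NOT m_42) is also a unit clause — contradiction.
Either choice for m_21 ends in contradiction.
Either choice for m_12 ends in contradiction.
That branch fails; take m_11 = true instead.
The clause (NOT m_21) is unit, so m_21 = false.
The clause (NOT m_31) is unit, so m_31 = false.
The clause (NOT m_41) is unit, so m_41 = false.
Suppose m_22 = true.
The clause (NOT m_12) is unit, so m_12 = false.
The clause (NOT m_32) is unit, so m_32 = false.
The clause (m_33) is unit, so m_33 = true.
The clause (NOT m_42) is unit, so m_42 = false.
The clause (m_43) is unit, so m_43 = true.
But (NOT m_43) is also a unit clause — contradiction.
That branch fails; take m_22 = false instead.
The clause (m_23) is unit, so m_23 = true.
The clause (NOT m_13) is unit, so m_13 = false.
The clause (NOT m_33) is unit, so m_33 = false.
The clause (m_32) is unit, so m_32 = true.
The clause (NOT m_12) is unit, so m_12 = false.
The clause (NOT m_42) is unit, so m_42 = false.
The clause (m_43) is unit, so m_43 = true.
But (NOT m_43) is also a unit clause — contradiction.
Either choice for m_22 ends in contradiction.
Either choice for m_11 ends in contradiction.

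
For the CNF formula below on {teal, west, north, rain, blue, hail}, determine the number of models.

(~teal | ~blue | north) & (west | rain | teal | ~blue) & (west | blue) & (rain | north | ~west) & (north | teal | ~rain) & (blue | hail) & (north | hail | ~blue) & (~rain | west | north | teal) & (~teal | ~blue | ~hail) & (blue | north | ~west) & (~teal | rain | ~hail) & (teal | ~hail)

8

There are 2^6 = 64 truth assignments over (teal, west, north, rain, blue, hail).
Split on blue. With blue = 1, the clauses containing blue are satisfied and ~blue drops from the rest; 7 of the 2^5 = 32 assignments to the other variables satisfy what remains.
With blue = 0, by the same count on the reduced clause set, 1 assignment works.
(One model: teal=F, west=F, north=T, rain=T, blue=T, hail=F.)
Total: 7 + 1 = 8.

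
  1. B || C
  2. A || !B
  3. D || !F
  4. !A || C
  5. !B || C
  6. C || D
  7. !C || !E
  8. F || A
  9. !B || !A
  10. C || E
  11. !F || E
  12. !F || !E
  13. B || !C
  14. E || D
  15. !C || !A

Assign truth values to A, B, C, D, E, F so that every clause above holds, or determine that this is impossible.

UNSATISFIABLE

Try B = true.
The clause (A) is unit, so A = true.
But (!A) is also a unit clause — contradiction.
So B must be the other value — set B = false.
The clause (C) is unit, so C = true.
But (!C) is also a unit clause — contradiction.
Both values of B lead to a conflict.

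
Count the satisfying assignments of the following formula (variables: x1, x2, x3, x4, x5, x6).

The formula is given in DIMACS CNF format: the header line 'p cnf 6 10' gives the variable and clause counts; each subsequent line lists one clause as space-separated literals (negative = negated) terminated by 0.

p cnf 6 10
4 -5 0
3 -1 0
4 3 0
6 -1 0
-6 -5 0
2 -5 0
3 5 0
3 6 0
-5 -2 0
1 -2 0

There are 2^6 = 64 truth assignments over (x1, x2, x3, x4, x5, x6).
Split on x6. With x6 = True, the clauses containing x6 are satisfied and ¬x6 drops from the rest; 6 of the 2^5 = 32 assignments to the other variables satisfy what remains.
With x6 = False, by the same count on the reduced clause set, 2 assignments work.
Total: 6 + 2 = 8.

8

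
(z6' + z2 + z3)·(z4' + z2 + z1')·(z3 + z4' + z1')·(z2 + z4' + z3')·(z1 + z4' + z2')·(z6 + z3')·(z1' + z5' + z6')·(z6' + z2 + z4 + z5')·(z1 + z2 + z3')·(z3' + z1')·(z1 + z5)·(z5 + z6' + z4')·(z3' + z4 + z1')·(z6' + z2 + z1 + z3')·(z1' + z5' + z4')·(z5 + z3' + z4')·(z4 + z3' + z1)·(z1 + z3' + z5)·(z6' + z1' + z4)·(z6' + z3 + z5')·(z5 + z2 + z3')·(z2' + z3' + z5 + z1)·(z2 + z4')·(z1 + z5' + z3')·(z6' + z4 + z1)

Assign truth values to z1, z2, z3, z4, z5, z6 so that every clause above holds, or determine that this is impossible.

z1 ↦ 1,  z2 ↦ 1,  z3 ↦ 0,  z4 ↦ 0,  z5 ↦ 1,  z6 ↦ 0

Try z6 = 0.
Unit clause (z3') forces z3 = 0.
Try z4 = 0.
Try z1 = 1.
Every clause is now satisfied; z2, z5 are unconstrained.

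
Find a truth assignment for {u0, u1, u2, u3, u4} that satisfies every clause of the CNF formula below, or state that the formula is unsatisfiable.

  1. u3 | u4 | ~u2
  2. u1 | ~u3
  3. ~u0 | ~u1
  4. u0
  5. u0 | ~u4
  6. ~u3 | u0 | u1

(u0) alone gives u0 = 1.
(~u1) alone gives u1 = 0.
(~u3) alone gives u3 = 0.
Case u4 = 1:
Every clause is now satisfied; u2 is unconstrained.

u0=1, u1=0, u2=0, u3=0, u4=1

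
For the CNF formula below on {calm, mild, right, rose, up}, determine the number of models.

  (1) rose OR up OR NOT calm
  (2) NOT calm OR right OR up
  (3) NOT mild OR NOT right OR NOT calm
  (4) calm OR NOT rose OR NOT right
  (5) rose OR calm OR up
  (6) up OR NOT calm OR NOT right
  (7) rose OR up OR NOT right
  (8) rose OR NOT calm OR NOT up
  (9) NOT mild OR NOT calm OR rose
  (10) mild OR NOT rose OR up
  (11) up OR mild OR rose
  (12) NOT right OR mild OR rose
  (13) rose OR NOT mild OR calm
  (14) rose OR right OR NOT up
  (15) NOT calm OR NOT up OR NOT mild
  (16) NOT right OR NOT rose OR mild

There are 2^5 = 32 truth assignments over (calm, mild, right, rose, up).
Split on right. With right = true, the clauses containing right are satisfied and NOT right drops from the rest; 0 of the 2^4 = 16 assignments to the other variables satisfy what remains.
With right = false, by the same count on the reduced clause set, 4 assignments work.
(One model: calm=F, mild=F, right=F, rose=T, up=T.)
Total: 0 + 4 = 4.

4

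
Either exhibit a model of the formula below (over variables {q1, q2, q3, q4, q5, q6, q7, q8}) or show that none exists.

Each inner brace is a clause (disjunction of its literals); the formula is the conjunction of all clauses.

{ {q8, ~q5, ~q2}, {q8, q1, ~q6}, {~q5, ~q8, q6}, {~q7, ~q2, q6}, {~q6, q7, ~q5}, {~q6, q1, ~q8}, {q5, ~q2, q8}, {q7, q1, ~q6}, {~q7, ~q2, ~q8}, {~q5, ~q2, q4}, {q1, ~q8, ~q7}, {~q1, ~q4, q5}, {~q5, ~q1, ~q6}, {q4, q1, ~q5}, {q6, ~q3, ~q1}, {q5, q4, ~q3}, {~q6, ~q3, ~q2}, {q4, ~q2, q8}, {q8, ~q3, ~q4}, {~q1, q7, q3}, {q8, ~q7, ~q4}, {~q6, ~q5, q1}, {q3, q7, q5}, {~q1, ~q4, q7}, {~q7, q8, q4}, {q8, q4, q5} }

q1=0,  q2=0,  q3=0,  q4=1,  q5=1,  q6=0,  q7=0,  q8=0

Case q8 = 0:
Case q5 = 1:
The clause (~q2) is unit, so q2 = 0.
Case q1 = 0:
The clause (~q6) is unit, so q6 = 0.
The clause (q4) is unit, so q4 = 1.
The clause (~q3) is unit, so q3 = 0.
The clause (~q7) is unit, so q7 = 0.
This assignment satisfies each clause.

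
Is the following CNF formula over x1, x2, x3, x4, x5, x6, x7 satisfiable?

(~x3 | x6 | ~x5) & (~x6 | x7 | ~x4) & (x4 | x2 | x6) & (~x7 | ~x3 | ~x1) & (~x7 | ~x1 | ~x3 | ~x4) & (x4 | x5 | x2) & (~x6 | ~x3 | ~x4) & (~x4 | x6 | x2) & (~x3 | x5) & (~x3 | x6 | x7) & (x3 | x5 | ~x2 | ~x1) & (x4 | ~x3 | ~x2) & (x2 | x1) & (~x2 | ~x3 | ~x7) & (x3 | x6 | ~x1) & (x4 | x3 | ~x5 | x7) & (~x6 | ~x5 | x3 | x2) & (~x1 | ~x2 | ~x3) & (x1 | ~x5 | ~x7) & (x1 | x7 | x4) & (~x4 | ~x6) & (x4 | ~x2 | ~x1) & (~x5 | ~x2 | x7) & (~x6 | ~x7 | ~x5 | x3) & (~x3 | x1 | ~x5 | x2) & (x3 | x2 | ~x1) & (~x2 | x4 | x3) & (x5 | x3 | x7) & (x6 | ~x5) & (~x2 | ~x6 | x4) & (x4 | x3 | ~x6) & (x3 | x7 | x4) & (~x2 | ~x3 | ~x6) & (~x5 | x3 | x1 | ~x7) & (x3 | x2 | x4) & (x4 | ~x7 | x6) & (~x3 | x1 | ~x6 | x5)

Yes

Try x3 = 1.
Unit clause (x5) forces x5 = 1.
Unit clause (x6) forces x6 = 1.
Unit clause (~x4) forces x4 = 0.
Unit clause (~x2) forces x2 = 0.
Unit clause (x1) forces x1 = 1.
Unit clause (~x7) forces x7 = 0.
Every clause now holds.
A satisfying assignment: x1=1, x2=0, x3=1, x4=0, x5=1, x6=1, x7=0.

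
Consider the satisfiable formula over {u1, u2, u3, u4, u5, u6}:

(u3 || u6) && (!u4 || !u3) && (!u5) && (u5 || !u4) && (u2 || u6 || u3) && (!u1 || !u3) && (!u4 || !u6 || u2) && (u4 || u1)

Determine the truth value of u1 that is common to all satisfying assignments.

True

Suppose u1 = false.
From the singleton clause (!u5), u5 = false.
From the singleton clause (!u4), u4 = false.
Now (u4) is unsatisfied and unit — conflict.
So every satisfying assignment has u1 = True.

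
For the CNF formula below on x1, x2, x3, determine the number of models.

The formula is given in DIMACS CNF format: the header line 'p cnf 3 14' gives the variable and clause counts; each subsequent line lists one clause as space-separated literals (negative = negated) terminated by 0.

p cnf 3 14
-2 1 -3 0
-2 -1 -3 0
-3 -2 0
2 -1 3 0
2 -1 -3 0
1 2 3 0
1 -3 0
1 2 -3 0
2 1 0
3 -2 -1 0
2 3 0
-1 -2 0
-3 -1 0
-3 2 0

There are 2^3 = 8 truth assignments over (x1, x2, x3).
Check each against the 14 clauses (columns in the order x1, x2, x3):
  F F F  ✗ fails (x1 ∨ x2 ∨ x3)
  F F T  ✗ fails (x1 ∨ ¬x3)
  F T F  ✓ satisfies all
  F T T  ✗ fails (¬x2 ∨ x1 ∨ ¬x3)
  T F F  ✗ fails (x2 ∨ ¬x1 ∨ x3)
  T F T  ✗ fails (x2 ∨ ¬x1 ∨ ¬x3)
  T T F  ✗ fails (x3 ∨ ¬x2 ∨ ¬x1)
  T T T  ✗ fails (¬x2 ∨ ¬x1 ∨ ¬x3)
1 of the 8 rows is a model.

1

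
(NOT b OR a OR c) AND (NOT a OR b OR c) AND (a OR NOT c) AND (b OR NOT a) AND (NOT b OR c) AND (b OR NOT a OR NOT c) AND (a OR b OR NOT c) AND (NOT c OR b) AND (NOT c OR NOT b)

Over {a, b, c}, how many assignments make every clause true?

1

There are 2^3 = 8 truth assignments over (a, b, c).
Check each against the 9 clauses (columns in the order a, b, c):
  F F F  ✓ satisfies all
  F F T  ✗ fails (a OR NOT c)
  F T F  ✗ fails (NOT b OR a OR c)
  F T T  ✗ fails (a OR NOT c)
  T F F  ✗ fails (NOT a OR b OR c)
  T F T  ✗ fails (b OR NOT a)
  T T F  ✗ fails (NOT b OR c)
  T T T  ✗ fails (NOT c OR NOT b)
1 of the 8 rows is a model.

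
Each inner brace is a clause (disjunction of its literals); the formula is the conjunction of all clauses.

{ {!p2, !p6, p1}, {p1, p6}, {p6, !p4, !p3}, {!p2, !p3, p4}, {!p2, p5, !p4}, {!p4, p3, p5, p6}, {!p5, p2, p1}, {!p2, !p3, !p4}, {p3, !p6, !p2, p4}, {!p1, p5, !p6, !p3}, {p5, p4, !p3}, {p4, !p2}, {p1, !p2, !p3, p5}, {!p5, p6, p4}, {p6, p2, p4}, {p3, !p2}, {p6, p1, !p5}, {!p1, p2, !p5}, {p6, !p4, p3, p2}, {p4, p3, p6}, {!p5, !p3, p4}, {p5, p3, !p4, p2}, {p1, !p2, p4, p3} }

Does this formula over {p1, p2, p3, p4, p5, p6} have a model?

Yes, satisfiable

Case p1 = false:
(p6) alone gives p6 = true.
(!p2) alone gives p2 = false.
(!p5) alone gives p5 = false.
Case p4 = true:
(p3) alone gives p3 = true.
Every clause now holds.
A satisfying assignment: p1=false,  p2=false,  p3=true,  p4=true,  p5=false,  p6=true.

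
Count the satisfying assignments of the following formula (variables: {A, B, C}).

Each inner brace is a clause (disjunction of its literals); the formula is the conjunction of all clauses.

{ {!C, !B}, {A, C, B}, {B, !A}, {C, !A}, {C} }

1

There are 2^3 = 8 truth assignments over (A, B, C).
Check each against the 5 clauses (columns in the order A, B, C):
  F F F  ✗ fails (A || C || B)
  F F T  ✓ satisfies all
  F T F  ✗ fails (C)
  F T T  ✗ fails (!C || !B)
  T F F  ✗ fails (B || !A)
  T F T  ✗ fails (B || !A)
  T T F  ✗ fails (C || !A)
  T T T  ✗ fails (!C || !B)
1 of the 8 rows is a model.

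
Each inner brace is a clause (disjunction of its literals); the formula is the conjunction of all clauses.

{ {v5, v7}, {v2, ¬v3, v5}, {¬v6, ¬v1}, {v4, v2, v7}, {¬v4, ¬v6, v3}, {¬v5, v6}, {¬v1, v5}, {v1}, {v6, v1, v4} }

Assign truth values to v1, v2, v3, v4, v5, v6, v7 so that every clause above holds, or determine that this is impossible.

(v1) alone gives v1 = True.
(¬v6) alone gives v6 = False.
(¬v5) alone gives v5 = False.
Now (v5) is unsatisfied and unit — conflict.

UNSATISFIABLE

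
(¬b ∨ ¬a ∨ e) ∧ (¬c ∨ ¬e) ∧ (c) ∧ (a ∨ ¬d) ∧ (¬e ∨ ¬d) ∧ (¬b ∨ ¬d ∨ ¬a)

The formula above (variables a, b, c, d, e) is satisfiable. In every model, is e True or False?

False

Suppose e = True.
The clause (¬c) is unit, so c = False.
But (c) is also a unit clause — contradiction.
So every satisfying assignment has e = False.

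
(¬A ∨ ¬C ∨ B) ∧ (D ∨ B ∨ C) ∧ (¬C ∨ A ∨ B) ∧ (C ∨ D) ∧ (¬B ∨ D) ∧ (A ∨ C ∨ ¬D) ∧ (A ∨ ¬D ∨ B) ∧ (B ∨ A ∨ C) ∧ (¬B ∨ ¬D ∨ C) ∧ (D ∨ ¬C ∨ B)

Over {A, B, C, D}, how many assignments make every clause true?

There are 2^4 = 16 truth assignments over (A, B, C, D).
Check each against the 10 clauses (columns in the order A, B, C, D):
  F F F F  ✗ fails (D ∨ B ∨ C)
  F F F T  ✗ fails (A ∨ C ∨ ¬D)
  F F T F  ✗ fails (¬C ∨ A ∨ B)
  F F T T  ✗ fails (¬C ∨ A ∨ B)
  F T F F  ✗ fails (C ∨ D)
  F T F T  ✗ fails (A ∨ C ∨ ¬D)
  F T T F  ✗ fails (¬B ∨ D)
  F T T T  ✓ satisfies all
  T F F F  ✗ fails (D ∨ B ∨ C)
  T F F T  ✓ satisfies all
  T F T F  ✗ fails (¬A ∨ ¬C ∨ B)
  T F T T  ✗ fails (¬A ∨ ¬C ∨ B)
  T T F F  ✗ fails (C ∨ D)
  T T F T  ✗ fails (¬B ∨ ¬D ∨ C)
  T T T F  ✗ fails (¬B ∨ D)
  T T T T  ✓ satisfies all
3 of the 16 rows are models.

3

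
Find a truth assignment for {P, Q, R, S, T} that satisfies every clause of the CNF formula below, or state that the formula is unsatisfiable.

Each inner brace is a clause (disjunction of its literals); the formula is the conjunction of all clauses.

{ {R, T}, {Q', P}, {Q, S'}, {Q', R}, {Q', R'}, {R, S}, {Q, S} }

Branch on R: set R = 1.
(Q') alone gives Q = 0.
(S') alone gives S = 0.
Now (S) is unsatisfied and unit — conflict.
That branch fails; take R = 0 instead.
(T) alone gives T = 1.
(Q') alone gives Q = 0.
(S') alone gives S = 0.
Now (S) is unsatisfied and unit — conflict.
Both values of R lead to a conflict.

UNSATISFIABLE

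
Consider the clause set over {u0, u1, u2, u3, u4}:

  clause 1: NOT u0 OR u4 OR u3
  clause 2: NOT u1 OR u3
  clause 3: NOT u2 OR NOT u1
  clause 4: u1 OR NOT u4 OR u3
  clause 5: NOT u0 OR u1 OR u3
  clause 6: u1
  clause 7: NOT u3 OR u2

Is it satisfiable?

From the singleton clause (u1), u1 = true.
From the singleton clause (u3), u3 = true.
From the singleton clause (NOT u2), u2 = false.
That conflicts with the unit clause (u2).
No assignment satisfies every clause.

No, unsatisfiable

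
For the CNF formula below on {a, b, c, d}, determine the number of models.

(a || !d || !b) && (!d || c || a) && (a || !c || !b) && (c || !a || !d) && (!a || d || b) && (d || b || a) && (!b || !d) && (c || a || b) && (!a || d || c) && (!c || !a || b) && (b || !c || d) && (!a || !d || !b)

There are 2^4 = 16 truth assignments over (a, b, c, d).
Split on b. With b = true, the clauses containing b are satisfied and !b drops from the rest; 2 of the 2^3 = 8 assignments to the other variables satisfy what remains.
With b = false, by the same count on the reduced clause set, 1 assignment works.
(One model: a=F, b=F, c=T, d=T.)
Total: 2 + 1 = 3.

3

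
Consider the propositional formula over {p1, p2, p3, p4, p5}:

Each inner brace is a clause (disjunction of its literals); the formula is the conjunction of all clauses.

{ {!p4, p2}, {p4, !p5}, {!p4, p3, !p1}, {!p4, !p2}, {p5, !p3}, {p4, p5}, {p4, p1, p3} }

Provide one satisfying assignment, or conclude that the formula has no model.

Case p4 = false:
(!p5) alone gives p5 = false.
Now (p5) is unsatisfied and unit — conflict.
So p4 must be the other value — set p4 = true.
(p2) alone gives p2 = true.
Now (!p2) is unsatisfied and unit — conflict.
Either choice for p4 ends in contradiction.

UNSATISFIABLE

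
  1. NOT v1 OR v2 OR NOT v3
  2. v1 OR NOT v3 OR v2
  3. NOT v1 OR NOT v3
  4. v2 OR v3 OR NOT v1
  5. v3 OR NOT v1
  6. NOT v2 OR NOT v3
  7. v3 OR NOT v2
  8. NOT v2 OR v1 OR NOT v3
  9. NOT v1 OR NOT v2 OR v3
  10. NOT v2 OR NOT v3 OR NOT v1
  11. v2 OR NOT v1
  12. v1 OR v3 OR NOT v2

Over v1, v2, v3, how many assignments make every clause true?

1

There are 2^3 = 8 truth assignments over (v1, v2, v3).
Split on v3. With v3 = true, the clauses containing v3 are satisfied and NOT v3 drops from the rest; 0 of the 2^2 = 4 assignments to the other variables satisfy what remains.
With v3 = false, by the same count on the reduced clause set, 1 assignment works.
Total: 0 + 1 = 1.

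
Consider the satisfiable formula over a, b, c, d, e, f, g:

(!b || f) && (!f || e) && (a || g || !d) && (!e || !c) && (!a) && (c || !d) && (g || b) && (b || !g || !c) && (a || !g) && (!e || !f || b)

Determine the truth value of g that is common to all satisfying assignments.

False

Suppose g = true.
(!a) alone gives a = false.
Now (a) is unsatisfied and unit — conflict.
So every satisfying assignment has g = False.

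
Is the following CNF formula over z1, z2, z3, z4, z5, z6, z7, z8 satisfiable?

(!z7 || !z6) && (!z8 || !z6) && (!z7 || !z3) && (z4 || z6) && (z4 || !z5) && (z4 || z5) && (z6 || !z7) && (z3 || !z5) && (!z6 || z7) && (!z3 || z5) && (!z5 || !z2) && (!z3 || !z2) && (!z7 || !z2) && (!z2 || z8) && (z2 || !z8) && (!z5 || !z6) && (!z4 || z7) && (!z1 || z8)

No, unsatisfiable

Try z7 = false.
Unit clause (!z6) forces z6 = false.
Unit clause (z4) forces z4 = true.
That conflicts with the unit clause (!z4).
Undo z7 and try z7 = true.
Unit clause (!z6) forces z6 = false.
That conflicts with the unit clause (z6).
Either choice for z7 ends in contradiction.
No assignment satisfies every clause.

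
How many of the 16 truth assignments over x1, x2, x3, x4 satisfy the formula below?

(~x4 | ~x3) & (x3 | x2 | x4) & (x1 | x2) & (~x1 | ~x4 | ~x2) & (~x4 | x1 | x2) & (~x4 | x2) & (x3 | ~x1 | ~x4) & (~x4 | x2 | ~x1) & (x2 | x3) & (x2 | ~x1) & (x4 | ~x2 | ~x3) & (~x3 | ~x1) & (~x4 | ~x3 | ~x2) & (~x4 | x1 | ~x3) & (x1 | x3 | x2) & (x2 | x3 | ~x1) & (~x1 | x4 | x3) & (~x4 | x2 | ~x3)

2

There are 2^4 = 16 truth assignments over (x1, x2, x3, x4).
Check each against the 18 clauses (columns in the order x1, x2, x3, x4):
  F F F F  ✗ fails (x3 | x2 | x4)
  F F F T  ✗ fails (x1 | x2)
  F F T F  ✗ fails (x1 | x2)
  F F T T  ✗ fails (~x4 | ~x3)
  F T F F  ✓ satisfies all
  F T F T  ✓ satisfies all
  F T T F  ✗ fails (x4 | ~x2 | ~x3)
  F T T T  ✗ fails (~x4 | ~x3)
  T F F F  ✗ fails (x3 | x2 | x4)
  T F F T  ✗ fails (~x4 | x2)
  T F T F  ✗ fails (x2 | ~x1)
  T F T T  ✗ fails (~x4 | ~x3)
  T T F F  ✗ fails (~x1 | x4 | x3)
  T T F T  ✗ fails (~x1 | ~x4 | ~x2)
  T T T F  ✗ fails (x4 | ~x2 | ~x3)
  T T T T  ✗ fails (~x4 | ~x3)
2 of the 16 rows are models.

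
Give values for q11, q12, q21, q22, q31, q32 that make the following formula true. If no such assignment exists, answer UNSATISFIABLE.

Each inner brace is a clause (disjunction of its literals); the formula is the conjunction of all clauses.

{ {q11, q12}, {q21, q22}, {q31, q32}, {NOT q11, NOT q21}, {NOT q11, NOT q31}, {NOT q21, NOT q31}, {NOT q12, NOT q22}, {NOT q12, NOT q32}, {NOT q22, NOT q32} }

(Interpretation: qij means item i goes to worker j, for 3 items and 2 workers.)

UNSATISFIABLE

Try q11 = true.
(NOT q21) alone gives q21 = false.
(q22) alone gives q22 = true.
(NOT q31) alone gives q31 = false.
(q32) alone gives q32 = true.
That conflicts with the unit clause (NOT q32).
So q11 must be the other value — set q11 = false.
(q12) alone gives q12 = true.
(NOT q22) alone gives q22 = false.
(q21) alone gives q21 = true.
(NOT q31) alone gives q31 = false.
(q32) alone gives q32 = true.
That conflicts with the unit clause (NOT q32).
Both values of q11 lead to a conflict.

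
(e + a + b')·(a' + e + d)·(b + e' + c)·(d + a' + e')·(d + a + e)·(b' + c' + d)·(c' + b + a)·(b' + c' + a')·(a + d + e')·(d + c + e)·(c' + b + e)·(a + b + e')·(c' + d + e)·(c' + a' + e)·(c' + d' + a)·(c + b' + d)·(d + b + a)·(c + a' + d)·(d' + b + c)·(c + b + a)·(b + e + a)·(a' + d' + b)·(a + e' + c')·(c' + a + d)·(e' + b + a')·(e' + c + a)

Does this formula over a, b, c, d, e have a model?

Satisfiable

Try e = 1.
Try b = 1.
Try d = 1.
Try c = 0.
Unit clause (a) forces a = 1.
All clauses are satisfied.
A satisfying assignment: a: 1, b: 1, c: 0, d: 1, e: 1.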